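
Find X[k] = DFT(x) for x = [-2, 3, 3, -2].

X[k] = Σ(n=0 to 3) x[n] · ω_4^(nk)
where ω_4 = e^(-2πi/4)

Computing each X[k]:
X[0] = 2
X[1] = -5-5i
X[2] = 0
X[3] = -5+5i

X = [2, -5-5i, 0, -5+5i]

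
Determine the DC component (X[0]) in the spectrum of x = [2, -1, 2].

X[0] = Σ(n=0 to 2) x[n] · ω_3^0 = Σ x[n]
= (2) + (-1) + (2)

X[0] = 3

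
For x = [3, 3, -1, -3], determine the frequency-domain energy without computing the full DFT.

Parseval: Σ|x[n]|² = (1/N)Σ|X[k]|², so Σ|X[k]|² = N·Σ|x[n]|² = 4·28.0000

Σ|X[k]|² = N·Σ|x[n]|² = 4·28.0000 = 112.0000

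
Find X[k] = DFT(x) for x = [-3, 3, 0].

X[k] = Σ(n=0 to 2) x[n] · ω_3^(nk)
where ω_3 = e^(-2πi/3)

Computing each X[k]:
X[0] = 0
X[1] = -4.5000-2.5981i
X[2] = -4.5000+2.5981i

X = [0, -4.5000-2.5981i, -4.5000+2.5981i]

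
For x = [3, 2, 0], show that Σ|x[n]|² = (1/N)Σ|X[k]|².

Time domain:
Σ|x[n]|² = |3|² + |2|² + |0|² = 13.0000

Frequency domain:
(1/3)Σ|X[k]|² = (1/3)(|5|² + |2.0000-1.7321i|² + |2.0000+1.7321i|²) = (1/3)·39.0000 = 13.0000

Both sides agree, confirming Parseval's theorem.

Σ|x[n]|² = (1/N)Σ|X[k]|² = 13.0000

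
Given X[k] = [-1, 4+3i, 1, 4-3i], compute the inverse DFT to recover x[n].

x[n] = (1/4) Σ(k=0 to 3) X[k] · e^(2πikn/4)

Computing each x[n]:
x[0] = 2
x[1] = -2
x[2] = -2
x[3] = 1

x = [2, -2, -2, 1]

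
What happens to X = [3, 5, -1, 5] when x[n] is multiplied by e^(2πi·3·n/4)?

Modulation property: DFT(ω_4^(-3n)·x[n]) = X[(k-3) mod 4], so circularly shift X by 3 positions.

X[k-3] = [5, -1, 5, 3]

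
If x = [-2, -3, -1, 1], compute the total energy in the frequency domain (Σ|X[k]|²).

Parseval: Σ|x[n]|² = (1/N)Σ|X[k]|², so Σ|X[k]|² = N·Σ|x[n]|² = 4·15.0000

Σ|X[k]|² = N·Σ|x[n]|² = 4·15.0000 = 60.0000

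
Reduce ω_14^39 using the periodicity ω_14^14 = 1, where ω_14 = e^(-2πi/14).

Since ω_14^14 = 1, powers reduce modulo 14.
39 mod 14 = 11
So ω_14^39 = ω_14^11 = e^(-2πi·11/14)

ω_14^39 = ω_14^11 = 0.2225+0.9749i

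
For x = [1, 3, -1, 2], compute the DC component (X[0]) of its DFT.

X[0] = Σ(n=0 to 3) x[n] · ω_4^0 = Σ x[n]
= (1) + (3) + (-1) + (2)

X[0] = 5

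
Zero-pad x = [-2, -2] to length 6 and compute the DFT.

Original 2-point DFT: [-4, 0]
Zero-padded 6-point DFT provides frequency interpolation.

DFT_6([x, 0, ...]) = [-4, -3.0000+1.7321i, -1.0000+1.7321i, 0, -1.0000-1.7321i, -3.0000-1.7321i]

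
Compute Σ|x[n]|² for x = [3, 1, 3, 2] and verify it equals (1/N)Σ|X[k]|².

Time domain:
Σ|x[n]|² = |3|² + |1|² + |3|² + |2|² = 23.0000

Frequency domain:
(1/4)Σ|X[k]|² = (1/4)(|9|² + |1i|² + |3|² + |-1i|²) = (1/4)·92.0000 = 23.0000

Both sides agree, confirming Parseval's theorem.

Σ|x[n]|² = (1/N)Σ|X[k]|² = 23.0000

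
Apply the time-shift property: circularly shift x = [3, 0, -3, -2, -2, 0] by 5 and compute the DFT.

Time shift by 5: X_shifted[k] = ω_6^(5k) · X[k]
Shifted x = [0, -3, -2, -2, 0, 3]

DFT(x[n-5]) = [-4, 3.0000+6.9282i, -1.0000+3.4641i, 0, -1.0000-3.4641i, 3.0000-6.9282i]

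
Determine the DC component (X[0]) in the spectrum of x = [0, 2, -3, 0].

X[0] = Σ(n=0 to 3) x[n] · ω_4^0 = Σ x[n]
= (0) + (2) + (-3) + (0)

X[0] = -1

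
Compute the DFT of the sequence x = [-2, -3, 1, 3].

X[k] = Σ(n=0 to 3) x[n] · ω_4^(nk)
where ω_4 = e^(-2πi/4)

Computing each X[k]:
X[0] = -1
X[1] = -3+6i
X[2] = -1
X[3] = -3-6i

X = [-1, -3+6i, -1, -3-6i]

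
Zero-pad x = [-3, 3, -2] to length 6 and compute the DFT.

Original 3-point DFT: [-2, -3.5000-4.3301i, -3.5000+4.3301i]
Zero-padded 6-point DFT provides frequency interpolation.

DFT_6([x, 0, ...]) = [-2, -0.5000-0.8660i, -3.5000-4.3301i, -8, -3.5000+4.3301i, -0.5000+0.8660i]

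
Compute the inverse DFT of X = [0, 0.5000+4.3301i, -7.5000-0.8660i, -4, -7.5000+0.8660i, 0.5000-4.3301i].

x[n] = (1/6) Σ(k=0 to 5) X[k] · e^(2πikn/6)

Computing each x[n]:
x[0] = -3
x[1] = 1
x[2] = -1
x[3] = -2
x[4] = 2
x[5] = 3

x = [-3, 1, -1, -2, 2, 3]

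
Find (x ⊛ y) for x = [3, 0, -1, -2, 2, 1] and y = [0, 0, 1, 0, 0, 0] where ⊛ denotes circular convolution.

(x ⊛ y)[n] = Σ(m=0 to 5) x[m] · y[(n-m) mod 6]

Computing each output sample:
(x ⊛ y)[0] = 2
(x ⊛ y)[1] = 1
(x ⊛ y)[2] = 3
(x ⊛ y)[3] = 0
(x ⊛ y)[4] = -1
(x ⊛ y)[5] = -2

x ⊛ y = [2, 1, 3, 0, -1, -2]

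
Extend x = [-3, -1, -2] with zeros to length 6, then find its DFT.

Original 3-point DFT: [-6, -1.5000-0.8660i, -1.5000+0.8660i]
Zero-padded 6-point DFT provides frequency interpolation.

DFT_6([x, 0, ...]) = [-6, -2.5000+2.5981i, -1.5000-0.8660i, -4, -1.5000+0.8660i, -2.5000-2.5981i]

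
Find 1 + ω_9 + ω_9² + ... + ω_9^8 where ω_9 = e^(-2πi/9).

Sum of all nth roots of unity equals 0 for n > 1 (geometric series with r ≠ 1).

0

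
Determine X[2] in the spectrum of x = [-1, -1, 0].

X[2] = Σ(n=0 to 2) x[n] · ω_3^(2n) where ω_3 = e^(-2πi/3)
= (-1)·ω_3^0 + (-1)·ω_3^2 + (0)·ω_3^4

X[2] = -0.5000-0.8660i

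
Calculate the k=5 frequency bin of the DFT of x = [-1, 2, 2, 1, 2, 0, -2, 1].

X[5] = Σ(n=0 to 7) x[n] · ω_8^(5n) where ω_8 = e^(-2πi/8)
= (-1)·ω_8^0 + (2)·ω_8^5 + (2)·ω_8^10 + (1)·ω_8^15 + (2)·ω_8^20 + (0)·ω_8^25 + (-2)·ω_8^30 + (1)·ω_8^35

X[5] = -4.4142-2.5858i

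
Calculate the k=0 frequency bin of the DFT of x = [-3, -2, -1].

X[0] = Σ(n=0 to 2) x[n] · ω_3^0 = Σ x[n]
= (-3) + (-2) + (-1)

X[0] = -6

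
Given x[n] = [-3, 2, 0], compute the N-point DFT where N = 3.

X[k] = Σ(n=0 to 2) x[n] · ω_3^(nk)
where ω_3 = e^(-2πi/3)

Computing each X[k]:
X[0] = -1
X[1] = -4.0000-1.7321i
X[2] = -4.0000+1.7321i

X = [-1, -4.0000-1.7321i, -4.0000+1.7321i]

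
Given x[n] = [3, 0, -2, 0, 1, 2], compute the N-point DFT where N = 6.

X[k] = Σ(n=0 to 5) x[n] · ω_6^(nk)
where ω_6 = e^(-2πi/6)

Computing each X[k]:
X[0] = 4
X[1] = 4.5000+4.3301i
X[2] = 2.5000-0.8660i
X[3] = 0
X[4] = 2.5000+0.8660i
X[5] = 4.5000-4.3301i

X = [4, 4.5000+4.3301i, 2.5000-0.8660i, 0, 2.5000+0.8660i, 4.5000-4.3301i]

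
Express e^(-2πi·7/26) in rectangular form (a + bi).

ω_26^7 = e^(-2πi·7/26)
= cos(-2π·7/26) + i·sin(-2π·7/26)
= cos(-14π/26) + i·sin(-14π/26)

ω_26^7 = cos(-14π/26) + i·sin(-14π/26) = -0.1205-0.9927i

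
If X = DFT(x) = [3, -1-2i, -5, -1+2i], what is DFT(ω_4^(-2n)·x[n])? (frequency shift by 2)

Modulation property: DFT(ω_4^(-2n)·x[n]) = X[(k-2) mod 4], so circularly shift X by 2 positions.

X[k-2] = [-5, -1+2i, 3, -1-2i]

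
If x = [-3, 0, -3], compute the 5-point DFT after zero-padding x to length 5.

Original 3-point DFT: [-6, -1.5000-2.5981i, -1.5000+2.5981i]
Zero-padded 5-point DFT provides frequency interpolation.

DFT_5([x, 0, ...]) = [-6, -0.5729+1.7634i, -3.9271-2.8532i, -3.9271+2.8532i, -0.5729-1.7634i]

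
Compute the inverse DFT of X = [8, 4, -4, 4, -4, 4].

x[n] = (1/6) Σ(k=0 to 5) X[k] · e^(2πikn/6)

Computing each x[n]:
x[0] = 2
x[1] = 2
x[2] = 2
x[3] = -2
x[4] = 2
x[5] = 2

x = [2, 2, 2, -2, 2, 2]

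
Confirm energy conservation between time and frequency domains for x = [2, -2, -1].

Time domain:
Σ|x[n]|² = |2|² + |-2|² + |-1|² = 9.0000

Frequency domain:
(1/3)Σ|X[k]|² = (1/3)(|-1|² + |3.5000+0.8660i|² + |3.5000-0.8660i|²) = (1/3)·27.0000 = 9.0000

Both sides agree, confirming Parseval's theorem.

Σ|x[n]|² = (1/N)Σ|X[k]|² = 9.0000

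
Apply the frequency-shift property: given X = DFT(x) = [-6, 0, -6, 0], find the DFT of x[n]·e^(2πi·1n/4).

Modulation property: DFT(ω_4^(-1n)·x[n]) = X[(k-1) mod 4], so circularly shift X by 1 positions.

X[k-1] = [0, -6, 0, -6]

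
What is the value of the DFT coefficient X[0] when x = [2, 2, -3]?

X[0] = Σ(n=0 to 2) x[n] · ω_3^0 = Σ x[n]
= (2) + (2) + (-3)

X[0] = 1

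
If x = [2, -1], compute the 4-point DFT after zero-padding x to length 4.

Original 2-point DFT: [1, 3]
Zero-padded 4-point DFT provides frequency interpolation.

DFT_4([x, 0, ...]) = [1, 2+1i, 3, 2-1i]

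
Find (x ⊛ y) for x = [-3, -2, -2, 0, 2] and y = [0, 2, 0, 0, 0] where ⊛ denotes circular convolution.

(x ⊛ y)[n] = Σ(m=0 to 4) x[m] · y[(n-m) mod 5]

Computing each output sample:
(x ⊛ y)[0] = 4
(x ⊛ y)[1] = -6
(x ⊛ y)[2] = -4
(x ⊛ y)[3] = -4
(x ⊛ y)[4] = 0

x ⊛ y = [4, -6, -4, -4, 0]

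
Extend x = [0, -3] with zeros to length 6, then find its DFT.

Original 2-point DFT: [-3, 3]
Zero-padded 6-point DFT provides frequency interpolation.

DFT_6([x, 0, ...]) = [-3, -1.5000+2.5981i, 1.5000+2.5981i, 3, 1.5000-2.5981i, -1.5000-2.5981i]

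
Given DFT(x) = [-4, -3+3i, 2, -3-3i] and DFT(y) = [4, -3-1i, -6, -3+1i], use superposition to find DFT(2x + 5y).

By linearity: DFT(2x + 5y) = 2·DFT(x) + 5·DFT(y)
= 2·[-4, -3+3i, 2, -3-3i] + 5·[4, -3-1i, -6, -3+1i]

Computing element-wise:
Z[0] = 2·(-4) + 5·(4) = 12
Z[1] = 2·(-3+3i) + 5·(-3-1i) = -21+1i
Z[2] = 2·(2) + 5·(-6) = -26
Z[3] = 2·(-3-3i) + 5·(-3+1i) = -21-1i

DFT(2x + 5y) = 2·X + 5·Y = [12, -21+1i, -26, -21-1i]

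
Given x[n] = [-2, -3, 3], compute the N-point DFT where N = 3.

X[k] = Σ(n=0 to 2) x[n] · ω_3^(nk)
where ω_3 = e^(-2πi/3)

Computing each X[k]:
X[0] = -2
X[1] = -2.0000+5.1962i
X[2] = -2.0000-5.1962i

X = [-2, -2.0000+5.1962i, -2.0000-5.1962i]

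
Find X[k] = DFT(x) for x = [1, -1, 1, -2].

X[k] = Σ(n=0 to 3) x[n] · ω_4^(nk)
where ω_4 = e^(-2πi/4)

Computing each X[k]:
X[0] = -1
X[1] = -1i
X[2] = 5
X[3] = 1i

X = [-1, -1i, 5, 1i]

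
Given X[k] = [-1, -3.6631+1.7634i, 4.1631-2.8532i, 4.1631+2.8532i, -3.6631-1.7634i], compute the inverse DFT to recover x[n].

x[n] = (1/5) Σ(k=0 to 4) X[k] · e^(2πikn/5)

Computing each x[n]:
x[0] = 0
x[1] = -2
x[2] = 0
x[3] = 3
x[4] = -2

x = [0, -2, 0, 3, -2]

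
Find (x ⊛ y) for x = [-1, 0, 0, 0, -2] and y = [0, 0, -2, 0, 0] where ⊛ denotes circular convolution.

(x ⊛ y)[n] = Σ(m=0 to 4) x[m] · y[(n-m) mod 5]

Computing each output sample:
(x ⊛ y)[0] = 0
(x ⊛ y)[1] = 4
(x ⊛ y)[2] = 2
(x ⊛ y)[3] = 0
(x ⊛ y)[4] = 0

x ⊛ y = [0, 4, 2, 0, 0]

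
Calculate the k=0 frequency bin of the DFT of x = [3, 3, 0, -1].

X[0] = Σ(n=0 to 3) x[n] · ω_4^0 = Σ x[n]
= (3) + (3) + (0) + (-1)

X[0] = 5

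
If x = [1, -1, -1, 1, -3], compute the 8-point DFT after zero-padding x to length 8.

Original 5-point DFT: [-3, -0.2361-0.7265i, 4.2361-3.0777i, 4.2361+3.0777i, -0.2361+0.7265i]
Zero-padded 8-point DFT provides frequency interpolation.

DFT_8([x, 0, ...]) = [-3, 2.5858+1.0000i, -1+2i, 5.4142-1.0000i, -3, 5.4142+1.0000i, -1-2i, 2.5858-1.0000i]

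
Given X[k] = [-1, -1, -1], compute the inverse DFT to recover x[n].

x[n] = (1/3) Σ(k=0 to 2) X[k] · e^(2πikn/3)

Computing each x[n]:
x[0] = -1
x[1] = 0
x[2] = 0

x = [-1, 0, 0]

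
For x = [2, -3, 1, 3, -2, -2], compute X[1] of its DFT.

X[1] = Σ(n=0 to 5) x[n] · ω_6^(1n) where ω_6 = e^(-2πi/6)
= (2)·ω_6^0 + (-3)·ω_6^1 + (1)·ω_6^2 + (3)·ω_6^3 + (-2)·ω_6^4 + (-2)·ω_6^5

X[1] = -3.0000-1.7321i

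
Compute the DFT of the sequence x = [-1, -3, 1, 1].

X[k] = Σ(n=0 to 3) x[n] · ω_4^(nk)
where ω_4 = e^(-2πi/4)

Computing each X[k]:
X[0] = -2
X[1] = -2+4i
X[2] = 2
X[3] = -2-4i

X = [-2, -2+4i, 2, -2-4i]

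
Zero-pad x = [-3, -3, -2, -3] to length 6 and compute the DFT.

Original 4-point DFT: [-11, -1, 1, -1]
Zero-padded 6-point DFT provides frequency interpolation.

DFT_6([x, 0, ...]) = [-11, -0.5000+4.3301i, -3.5000+0.8660i, 1, -3.5000-0.8660i, -0.5000-4.3301i]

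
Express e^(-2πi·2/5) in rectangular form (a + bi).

ω_5^2 = e^(-2πi·2/5)
= cos(-2π·2/5) + i·sin(-2π·2/5)
= cos(-4π/5) + i·sin(-4π/5)

ω_5^2 = cos(-4π/5) + i·sin(-4π/5) = -0.8090-0.5878i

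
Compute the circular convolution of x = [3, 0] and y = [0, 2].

(x ⊛ y)[n] = Σ(m=0 to 1) x[m] · y[(n-m) mod 2]

Computing each output sample:
(x ⊛ y)[0] = 0
(x ⊛ y)[1] = 6

x ⊛ y = [0, 6]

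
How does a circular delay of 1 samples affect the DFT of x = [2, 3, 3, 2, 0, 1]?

Time shift by 1: X_shifted[k] = ω_6^(1k) · X[k]
Shifted x = [1, 2, 3, 3, 2, 0]

DFT(x[n-1]) = [11, -3.5000-2.5981i, 0.5000-0.8660i, 1, 0.5000+0.8660i, -3.5000+2.5981i]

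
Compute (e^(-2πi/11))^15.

Since ω_11^11 = 1, powers reduce modulo 11.
15 mod 11 = 4
So ω_11^15 = ω_11^4 = e^(-2πi·4/11)

ω_11^15 = ω_11^4 = -0.6549-0.7557i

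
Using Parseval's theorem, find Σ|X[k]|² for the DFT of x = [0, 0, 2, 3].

Parseval: Σ|x[n]|² = (1/N)Σ|X[k]|², so Σ|X[k]|² = N·Σ|x[n]|² = 4·13.0000

Σ|X[k]|² = N·Σ|x[n]|² = 4·13.0000 = 52.0000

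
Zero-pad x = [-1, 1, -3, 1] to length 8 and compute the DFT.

Original 4-point DFT: [-2, 2, -6, 2]
Zero-padded 8-point DFT provides frequency interpolation.

DFT_8([x, 0, ...]) = [-2, -1.0000+1.5858i, 2, -1.0000-4.4142i, -6, -1.0000+4.4142i, 2, -1.0000-1.5858i]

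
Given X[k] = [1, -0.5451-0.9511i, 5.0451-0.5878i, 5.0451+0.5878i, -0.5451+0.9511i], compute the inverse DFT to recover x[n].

x[n] = (1/5) Σ(k=0 to 4) X[k] · e^(2πikn/5)

Computing each x[n]:
x[0] = 2
x[1] = -1
x[2] = 1
x[3] = 1
x[4] = -2

x = [2, -1, 1, 1, -2]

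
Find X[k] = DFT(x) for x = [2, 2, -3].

X[k] = Σ(n=0 to 2) x[n] · ω_3^(nk)
where ω_3 = e^(-2πi/3)

Computing each X[k]:
X[0] = 1
X[1] = 2.5000-4.3301i
X[2] = 2.5000+4.3301i

X = [1, 2.5000-4.3301i, 2.5000+4.3301i]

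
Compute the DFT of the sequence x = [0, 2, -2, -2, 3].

X[k] = Σ(n=0 to 4) x[n] · ω_5^(nk)
where ω_5 = e^(-2πi/5)

Computing each X[k]:
X[0] = 1
X[1] = 4.7812+0.9511i
X[2] = -5.2812+0.5878i
X[3] = -5.2812-0.5878i
X[4] = 4.7812-0.9511i

X = [1, 4.7812+0.9511i, -5.2812+0.5878i, -5.2812-0.5878i, 4.7812-0.9511i]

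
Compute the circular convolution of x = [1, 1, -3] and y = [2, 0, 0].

(x ⊛ y)[n] = Σ(m=0 to 2) x[m] · y[(n-m) mod 3]

Computing each output sample:
(x ⊛ y)[0] = 2
(x ⊛ y)[1] = 2
(x ⊛ y)[2] = -6

x ⊛ y = [2, 2, -6]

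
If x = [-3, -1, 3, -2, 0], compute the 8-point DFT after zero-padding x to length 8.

Original 5-point DFT: [-3, -4.1180-1.9879i, -1.8820+5.3431i, -1.8820-5.3431i, -4.1180+1.9879i]
Zero-padded 8-point DFT provides frequency interpolation.

DFT_8([x, 0, ...]) = [-3, -2.2929-0.8787i, -6-1i, -3.7071+5.1213i, 3, -3.7071-5.1213i, -6+1i, -2.2929+0.8787i]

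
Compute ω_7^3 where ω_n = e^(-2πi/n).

ω_7^3 = e^(-2πi·3/7)
= cos(-2π·3/7) + i·sin(-2π·3/7)
= cos(-6π/7) + i·sin(-6π/7)

ω_7^3 = cos(-6π/7) + i·sin(-6π/7) = -0.9010-0.4339i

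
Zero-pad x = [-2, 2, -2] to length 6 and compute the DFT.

Original 3-point DFT: [-2, -2.0000-3.4641i, -2.0000+3.4641i]
Zero-padded 6-point DFT provides frequency interpolation.

DFT_6([x, 0, ...]) = [-2, 0, -2.0000-3.4641i, -6, -2.0000+3.4641i, 0]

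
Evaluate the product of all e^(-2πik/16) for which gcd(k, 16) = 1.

The primitive 16th roots of unity are ω_16^k for k coprime to 16: k ∈ {1, 3, 5, 7, 9, 11, 13, 15}
Their product equals the constant term of the cyclotomic polynomial Φ_16(x) up to sign.
For n ≥ 3, the product of all primitive nth roots of unity is 1. (For n=1 it is 1; for n=2 it is -1.)

1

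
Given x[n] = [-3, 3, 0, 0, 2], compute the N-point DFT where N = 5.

X[k] = Σ(n=0 to 4) x[n] · ω_5^(nk)
where ω_5 = e^(-2πi/5)

Computing each X[k]:
X[0] = 2
X[1] = -1.4549-0.9511i
X[2] = -7.0451-0.5878i
X[3] = -7.0451+0.5878i
X[4] = -1.4549+0.9511i

X = [2, -1.4549-0.9511i, -7.0451-0.5878i, -7.0451+0.5878i, -1.4549+0.9511i]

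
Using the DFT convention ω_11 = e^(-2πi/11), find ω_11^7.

ω_11^7 = e^(-2πi·7/11)
= cos(-2π·7/11) + i·sin(-2π·7/11)
= cos(-14π/11) + i·sin(-14π/11)

ω_11^7 = cos(-14π/11) + i·sin(-14π/11) = -0.6549+0.7557i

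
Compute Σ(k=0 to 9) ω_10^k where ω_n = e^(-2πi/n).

Sum of all nth roots of unity equals 0 for n > 1 (geometric series with r ≠ 1).

0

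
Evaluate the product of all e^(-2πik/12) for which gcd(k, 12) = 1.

The primitive 12th roots of unity are ω_12^k for k coprime to 12: k ∈ {1, 5, 7, 11}
Their product equals the constant term of the cyclotomic polynomial Φ_12(x) up to sign.
For n ≥ 3, the product of all primitive nth roots of unity is 1. (For n=1 it is 1; for n=2 it is -1.)

1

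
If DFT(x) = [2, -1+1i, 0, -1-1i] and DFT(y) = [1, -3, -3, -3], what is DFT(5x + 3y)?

By linearity: DFT(5x + 3y) = 5·DFT(x) + 3·DFT(y)
= 5·[2, -1+1i, 0, -1-1i] + 3·[1, -3, -3, -3]

Computing element-wise:
Z[0] = 5·(2) + 3·(1) = 13
Z[1] = 5·(-1+1i) + 3·(-3) = -14+5i
Z[2] = 5·(0) + 3·(-3) = -9
Z[3] = 5·(-1-1i) + 3·(-3) = -14-5i

DFT(5x + 3y) = 5·X + 3·Y = [13, -14+5i, -9, -14-5i]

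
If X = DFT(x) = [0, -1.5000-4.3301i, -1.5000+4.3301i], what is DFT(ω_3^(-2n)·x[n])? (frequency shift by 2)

Modulation property: DFT(ω_3^(-2n)·x[n]) = X[(k-2) mod 3], so circularly shift X by 2 positions.

X[k-2] = [-1.5000-4.3301i, -1.5000+4.3301i, 0]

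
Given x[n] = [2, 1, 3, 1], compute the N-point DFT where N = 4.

X[k] = Σ(n=0 to 3) x[n] · ω_4^(nk)
where ω_4 = e^(-2πi/4)

Computing each X[k]:
X[0] = 7
X[1] = -1
X[2] = 3
X[3] = -1

X = [7, -1, 3, -1]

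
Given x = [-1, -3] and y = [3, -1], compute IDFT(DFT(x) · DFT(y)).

(x ⊛ y)[n] = Σ(m=0 to 1) x[m] · y[(n-m) mod 2]

Computing each output sample:
(x ⊛ y)[0] = 0
(x ⊛ y)[1] = -8

x ⊛ y = [0, -8]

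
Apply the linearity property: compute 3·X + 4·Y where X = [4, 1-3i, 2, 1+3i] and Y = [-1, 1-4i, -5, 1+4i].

By linearity: DFT(3x + 4y) = 3·DFT(x) + 4·DFT(y)
= 3·[4, 1-3i, 2, 1+3i] + 4·[-1, 1-4i, -5, 1+4i]

Computing element-wise:
Z[0] = 3·(4) + 4·(-1) = 8
Z[1] = 3·(1-3i) + 4·(1-4i) = 7-25i
Z[2] = 3·(2) + 4·(-5) = -14
Z[3] = 3·(1+3i) + 4·(1+4i) = 7+25i

DFT(3x + 4y) = 3·X + 4·Y = [8, 7-25i, -14, 7+25i]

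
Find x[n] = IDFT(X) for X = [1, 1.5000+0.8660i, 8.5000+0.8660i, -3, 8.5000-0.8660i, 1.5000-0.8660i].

x[n] = (1/6) Σ(k=0 to 5) X[k] · e^(2πikn/6)

Computing each x[n]:
x[0] = 3
x[1] = -1
x[2] = -2
x[3] = 3
x[4] = -2
x[5] = 0

x = [3, -1, -2, 3, -2, 0]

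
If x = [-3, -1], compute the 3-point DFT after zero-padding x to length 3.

Original 2-point DFT: [-4, -2]
Zero-padded 3-point DFT provides frequency interpolation.

DFT_3([x, 0, ...]) = [-4, -2.5000+0.8660i, -2.5000-0.8660i]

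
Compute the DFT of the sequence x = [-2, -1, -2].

X[k] = Σ(n=0 to 2) x[n] · ω_3^(nk)
where ω_3 = e^(-2πi/3)

Computing each X[k]:
X[0] = -5
X[1] = -0.5000-0.8660i
X[2] = -0.5000+0.8660i

X = [-5, -0.5000-0.8660i, -0.5000+0.8660i]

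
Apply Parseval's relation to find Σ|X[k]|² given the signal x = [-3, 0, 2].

Parseval: Σ|x[n]|² = (1/N)Σ|X[k]|², so Σ|X[k]|² = N·Σ|x[n]|² = 3·13.0000

Σ|X[k]|² = N·Σ|x[n]|² = 3·13.0000 = 39.0000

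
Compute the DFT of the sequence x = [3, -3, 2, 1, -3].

X[k] = Σ(n=0 to 4) x[n] · ω_5^(nk)
where ω_5 = e^(-2πi/5)

Computing each X[k]:
X[0] = 0
X[1] = -1.2812-0.5878i
X[2] = 8.7812+0.9511i
X[3] = 8.7812-0.9511i
X[4] = -1.2812+0.5878i

X = [0, -1.2812-0.5878i, 8.7812+0.9511i, 8.7812-0.9511i, -1.2812+0.5878i]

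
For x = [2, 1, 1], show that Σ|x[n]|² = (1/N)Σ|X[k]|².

Time domain:
Σ|x[n]|² = |2|² + |1|² + |1|² = 6.0000

Frequency domain:
(1/3)Σ|X[k]|² = (1/3)(|4|² + |1|² + |1|²) = (1/3)·18.0000 = 6.0000

Both sides agree, confirming Parseval's theorem.

Σ|x[n]|² = (1/N)Σ|X[k]|² = 6.0000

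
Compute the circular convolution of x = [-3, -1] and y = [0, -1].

(x ⊛ y)[n] = Σ(m=0 to 1) x[m] · y[(n-m) mod 2]

Computing each output sample:
(x ⊛ y)[0] = 1
(x ⊛ y)[1] = 3

x ⊛ y = [1, 3]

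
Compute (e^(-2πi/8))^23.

Since ω_8^8 = 1, powers reduce modulo 8.
23 mod 8 = 7
So ω_8^23 = ω_8^7 = e^(-2πi·7/8)

ω_8^23 = ω_8^7 = 0.7071+0.7071i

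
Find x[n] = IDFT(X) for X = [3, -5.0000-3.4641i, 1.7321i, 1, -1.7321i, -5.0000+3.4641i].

x[n] = (1/6) Σ(k=0 to 5) X[k] · e^(2πikn/6)

Computing each x[n]:
x[0] = -1
x[1] = 0
x[2] = 3
x[3] = 2
x[4] = 0
x[5] = -1

x = [-1, 0, 3, 2, 0, -1]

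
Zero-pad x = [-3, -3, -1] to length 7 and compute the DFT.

Original 3-point DFT: [-7, -1.0000+1.7321i, -1.0000-1.7321i]
Zero-padded 7-point DFT provides frequency interpolation.

DFT_7([x, 0, ...]) = [-7, -4.6479+3.3204i, -1.4315+2.4909i, -0.9206+0.5198i, -0.9206-0.5198i, -1.4315-2.4909i, -4.6479-3.3204i]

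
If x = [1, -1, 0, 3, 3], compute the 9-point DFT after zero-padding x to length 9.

Original 5-point DFT: [6, -0.8090+5.5676i, 0.3090-0.5020i, 0.3090+0.5020i, -0.8090-5.5676i]
Zero-padded 9-point DFT provides frequency interpolation.

DFT_9([x, 0, ...]) = [6, -4.0851-2.9813i, 1.6245+5.5112i, 3.0000-1.7321i, 0.9606+0.6984i, 0.9606-0.6984i, 3.0000+1.7321i, 1.6245-5.5112i, -4.0851+2.9813i]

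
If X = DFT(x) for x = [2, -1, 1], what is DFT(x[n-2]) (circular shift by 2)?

Time shift by 2: X_shifted[k] = ω_3^(2k) · X[k]
Shifted x = [-1, 1, 2]

DFT(x[n-2]) = [2, -2.5000+0.8660i, -2.5000-0.8660i]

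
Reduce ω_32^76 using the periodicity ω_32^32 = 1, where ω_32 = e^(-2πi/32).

Since ω_32^32 = 1, powers reduce modulo 32.
76 mod 32 = 12
So ω_32^76 = ω_32^12 = e^(-2πi·12/32)

ω_32^76 = ω_32^12 = -0.7071-0.7071i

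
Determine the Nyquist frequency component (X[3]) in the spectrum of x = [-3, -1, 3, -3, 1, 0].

X[3] = Σ(n=0 to 5) x[n] · ω_6^(3n) where ω_6 = e^(-2πi/6)
= (-3)·ω_6^0 + (-1)·ω_6^3 + (3)·ω_6^6 + (-3)·ω_6^9 + (1)·ω_6^12 + (0)·ω_6^15

X[3] = 5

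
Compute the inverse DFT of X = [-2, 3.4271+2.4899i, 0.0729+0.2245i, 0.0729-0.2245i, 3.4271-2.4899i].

x[n] = (1/5) Σ(k=0 to 4) X[k] · e^(2πikn/5)

Computing each x[n]:
x[0] = 1
x[1] = -1
x[2] = -2
x[3] = -1
x[4] = 1

x = [1, -1, -2, -1, 1]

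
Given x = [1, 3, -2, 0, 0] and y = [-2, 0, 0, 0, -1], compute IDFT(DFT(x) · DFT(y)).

(x ⊛ y)[n] = Σ(m=0 to 4) x[m] · y[(n-m) mod 5]

Computing each output sample:
(x ⊛ y)[0] = -5
(x ⊛ y)[1] = -4
(x ⊛ y)[2] = 4
(x ⊛ y)[3] = 0
(x ⊛ y)[4] = -1

x ⊛ y = [-5, -4, 4, 0, -1]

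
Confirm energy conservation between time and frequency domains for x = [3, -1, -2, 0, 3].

Time domain:
Σ|x[n]|² = |3|² + |-1|² + |-2|² + |0|² + |3|² = 23.0000

Frequency domain:
(1/5)Σ|X[k]|² = (1/5)(|3|² + |5.2361+4.9798i|² + |0.7639+0.4490i|² + |0.7639-0.4490i|² + |5.2361-4.9798i|²) = (1/5)·115.0000 = 23.0000

Both sides agree, confirming Parseval's theorem.

Σ|x[n]|² = (1/N)Σ|X[k]|² = 23.0000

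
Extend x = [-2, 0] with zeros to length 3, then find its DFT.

Original 2-point DFT: [-2, -2]
Zero-padded 3-point DFT provides frequency interpolation.

DFT_3([x, 0, ...]) = [-2, -2, -2]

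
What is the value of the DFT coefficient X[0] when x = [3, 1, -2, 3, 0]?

X[0] = Σ(n=0 to 4) x[n] · ω_5^0 = Σ x[n]
= (3) + (1) + (-2) + (3) + (0)

X[0] = 5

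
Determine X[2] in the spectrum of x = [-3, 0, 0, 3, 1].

X[2] = Σ(n=0 to 4) x[n] · ω_5^(2n) where ω_5 = e^(-2πi/5)
= (-3)·ω_5^0 + (0)·ω_5^2 + (0)·ω_5^4 + (3)·ω_5^6 + (1)·ω_5^8

X[2] = -2.8820-2.2654i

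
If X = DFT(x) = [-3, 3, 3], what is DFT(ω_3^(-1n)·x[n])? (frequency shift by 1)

Modulation property: DFT(ω_3^(-1n)·x[n]) = X[(k-1) mod 3], so circularly shift X by 1 positions.

X[k-1] = [3, -3, 3]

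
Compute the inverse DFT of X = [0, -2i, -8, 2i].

x[n] = (1/4) Σ(k=0 to 3) X[k] · e^(2πikn/4)

Computing each x[n]:
x[0] = -2
x[1] = 3
x[2] = -2
x[3] = 1

x = [-2, 3, -2, 1]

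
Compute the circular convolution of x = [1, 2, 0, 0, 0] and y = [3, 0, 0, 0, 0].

(x ⊛ y)[n] = Σ(m=0 to 4) x[m] · y[(n-m) mod 5]

Computing each output sample:
(x ⊛ y)[0] = 3
(x ⊛ y)[1] = 6
(x ⊛ y)[2] = 0
(x ⊛ y)[3] = 0
(x ⊛ y)[4] = 0

x ⊛ y = [3, 6, 0, 0, 0]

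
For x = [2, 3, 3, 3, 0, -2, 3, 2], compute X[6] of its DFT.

X[6] = Σ(n=0 to 7) x[n] · ω_8^(6n) where ω_8 = e^(-2πi/8)
= (2)·ω_8^0 + (3)·ω_8^6 + (3)·ω_8^12 + (3)·ω_8^18 + (0)·ω_8^24 + (-2)·ω_8^30 + (3)·ω_8^36 + (2)·ω_8^42

X[6] = -4-4i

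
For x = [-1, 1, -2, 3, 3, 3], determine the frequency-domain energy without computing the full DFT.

Parseval: Σ|x[n]|² = (1/N)Σ|X[k]|², so Σ|X[k]|² = N·Σ|x[n]|² = 6·33.0000

Σ|X[k]|² = N·Σ|x[n]|² = 6·33.0000 = 198.0000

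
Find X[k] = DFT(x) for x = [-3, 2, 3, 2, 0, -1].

X[k] = Σ(n=0 to 5) x[n] · ω_6^(nk)
where ω_6 = e^(-2πi/6)

Computing each X[k]:
X[0] = 3
X[1] = -6.0000-5.1962i
X[2] = -3
X[3] = -3
X[4] = -3
X[5] = -6.0000+5.1962i

X = [3, -6.0000-5.1962i, -3, -3, -3, -6.0000+5.1962i]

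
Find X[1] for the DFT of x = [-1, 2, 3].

X[1] = Σ(n=0 to 2) x[n] · ω_3^(1n) where ω_3 = e^(-2πi/3)
= (-1)·ω_3^0 + (2)·ω_3^1 + (3)·ω_3^2

X[1] = -3.5000+0.8660i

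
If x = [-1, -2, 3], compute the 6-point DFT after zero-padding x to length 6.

Original 3-point DFT: [0, -1.5000+4.3301i, -1.5000-4.3301i]
Zero-padded 6-point DFT provides frequency interpolation.

DFT_6([x, 0, ...]) = [0, -3.5000-0.8660i, -1.5000+4.3301i, 4, -1.5000-4.3301i, -3.5000+0.8660i]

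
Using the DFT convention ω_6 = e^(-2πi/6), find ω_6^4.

ω_6^4 = e^(-2πi·4/6)
= cos(-2π·4/6) + i·sin(-2π·4/6)
= cos(-8π/6) + i·sin(-8π/6)

ω_6^4 = cos(-8π/6) + i·sin(-8π/6) = -0.5000+0.8660i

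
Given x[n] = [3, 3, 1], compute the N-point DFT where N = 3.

X[k] = Σ(n=0 to 2) x[n] · ω_3^(nk)
where ω_3 = e^(-2πi/3)

Computing each X[k]:
X[0] = 7
X[1] = 1.0000-1.7321i
X[2] = 1.0000+1.7321i

X = [7, 1.0000-1.7321i, 1.0000+1.7321i]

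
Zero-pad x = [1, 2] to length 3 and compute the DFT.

Original 2-point DFT: [3, -1]
Zero-padded 3-point DFT provides frequency interpolation.

DFT_3([x, 0, ...]) = [3, -1.7321i, 1.7321i]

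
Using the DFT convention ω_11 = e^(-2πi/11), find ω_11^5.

ω_11^5 = e^(-2πi·5/11)
= cos(-2π·5/11) + i·sin(-2π·5/11)
= cos(-10π/11) + i·sin(-10π/11)

ω_11^5 = cos(-10π/11) + i·sin(-10π/11) = -0.9595-0.2817i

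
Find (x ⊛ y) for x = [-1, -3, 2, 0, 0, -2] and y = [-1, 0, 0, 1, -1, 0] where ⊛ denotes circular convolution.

(x ⊛ y)[n] = Σ(m=0 to 5) x[m] · y[(n-m) mod 6]

Computing each output sample:
(x ⊛ y)[0] = -1
(x ⊛ y)[1] = 3
(x ⊛ y)[2] = -4
(x ⊛ y)[3] = 1
(x ⊛ y)[4] = -2
(x ⊛ y)[5] = 7

x ⊛ y = [-1, 3, -4, 1, -2, 7]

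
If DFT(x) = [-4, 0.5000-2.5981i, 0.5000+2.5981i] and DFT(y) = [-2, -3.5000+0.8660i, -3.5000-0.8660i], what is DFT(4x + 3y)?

By linearity: DFT(4x + 3y) = 4·DFT(x) + 3·DFT(y)
= 4·[-4, 0.5000-2.5981i, 0.5000+2.5981i] + 3·[-2, -3.5000+0.8660i, -3.5000-0.8660i]

Computing element-wise:
Z[0] = 4·(-4) + 3·(-2) = -22
Z[1] = 4·(0.5000-2.5981i) + 3·(-3.5000+0.8660i) = -8.5000-7.7944i
Z[2] = 4·(0.5000+2.5981i) + 3·(-3.5000-0.8660i) = -8.5000+7.7944i

DFT(4x + 3y) = 4·X + 3·Y = [-22, -8.5000-7.7944i, -8.5000+7.7944i]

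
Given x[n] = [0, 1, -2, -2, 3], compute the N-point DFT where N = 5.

X[k] = Σ(n=0 to 4) x[n] · ω_5^(nk)
where ω_5 = e^(-2πi/5)

Computing each X[k]:
X[0] = 0
X[1] = 4.4721+1.9021i
X[2] = -4.4721+1.1756i
X[3] = -4.4721-1.1756i
X[4] = 4.4721-1.9021i

X = [0, 4.4721+1.9021i, -4.4721+1.1756i, -4.4721-1.1756i, 4.4721-1.9021i]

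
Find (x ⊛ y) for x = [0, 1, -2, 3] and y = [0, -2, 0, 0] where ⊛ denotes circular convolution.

(x ⊛ y)[n] = Σ(m=0 to 3) x[m] · y[(n-m) mod 4]

Computing each output sample:
(x ⊛ y)[0] = -6
(x ⊛ y)[1] = 0
(x ⊛ y)[2] = -2
(x ⊛ y)[3] = 4

x ⊛ y = [-6, 0, -2, 4]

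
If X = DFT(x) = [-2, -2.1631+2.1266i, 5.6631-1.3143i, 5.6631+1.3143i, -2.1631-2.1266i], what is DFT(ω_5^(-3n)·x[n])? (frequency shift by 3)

Modulation property: DFT(ω_5^(-3n)·x[n]) = X[(k-3) mod 5], so circularly shift X by 3 positions.

X[k-3] = [5.6631-1.3143i, 5.6631+1.3143i, -2.1631-2.1266i, -2, -2.1631+2.1266i]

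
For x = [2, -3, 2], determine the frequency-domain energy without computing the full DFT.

Parseval: Σ|x[n]|² = (1/N)Σ|X[k]|², so Σ|X[k]|² = N·Σ|x[n]|² = 3·17.0000

Σ|X[k]|² = N·Σ|x[n]|² = 3·17.0000 = 51.0000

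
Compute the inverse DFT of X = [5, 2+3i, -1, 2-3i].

x[n] = (1/4) Σ(k=0 to 3) X[k] · e^(2πikn/4)

Computing each x[n]:
x[0] = 2
x[1] = 0
x[2] = 0
x[3] = 3

x = [2, 0, 0, 3]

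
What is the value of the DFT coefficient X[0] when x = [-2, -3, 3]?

X[0] = Σ(n=0 to 2) x[n] · ω_3^0 = Σ x[n]
= (-2) + (-3) + (3)

X[0] = -2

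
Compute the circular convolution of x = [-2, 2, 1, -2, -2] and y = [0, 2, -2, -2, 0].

(x ⊛ y)[n] = Σ(m=0 to 4) x[m] · y[(n-m) mod 5]

Computing each output sample:
(x ⊛ y)[0] = -2
(x ⊛ y)[1] = 4
(x ⊛ y)[2] = 12
(x ⊛ y)[3] = 2
(x ⊛ y)[4] = -10

x ⊛ y = [-2, 4, 12, 2, -10]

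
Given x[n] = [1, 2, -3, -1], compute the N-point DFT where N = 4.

X[k] = Σ(n=0 to 3) x[n] · ω_4^(nk)
where ω_4 = e^(-2πi/4)

Computing each X[k]:
X[0] = -1
X[1] = 4-3i
X[2] = -3
X[3] = 4+3i

X = [-1, 4-3i, -3, 4+3i]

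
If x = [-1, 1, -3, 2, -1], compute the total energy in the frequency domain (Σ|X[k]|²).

Parseval: Σ|x[n]|² = (1/N)Σ|X[k]|², so Σ|X[k]|² = N·Σ|x[n]|² = 5·16.0000

Σ|X[k]|² = N·Σ|x[n]|² = 5·16.0000 = 80.0000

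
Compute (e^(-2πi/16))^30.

Since ω_16^16 = 1, powers reduce modulo 16.
30 mod 16 = 14
So ω_16^30 = ω_16^14 = e^(-2πi·14/16)

ω_16^30 = ω_16^14 = 0.7071+0.7071i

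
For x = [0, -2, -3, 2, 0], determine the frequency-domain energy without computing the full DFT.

Parseval: Σ|x[n]|² = (1/N)Σ|X[k]|², so Σ|X[k]|² = N·Σ|x[n]|² = 5·17.0000

Σ|X[k]|² = N·Σ|x[n]|² = 5·17.0000 = 85.0000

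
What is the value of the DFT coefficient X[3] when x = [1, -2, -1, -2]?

X[3] = Σ(n=0 to 3) x[n] · ω_4^(3n) where ω_4 = e^(-2πi/4)
= (1)·ω_4^0 + (-2)·ω_4^3 + (-1)·ω_4^6 + (-2)·ω_4^9

X[3] = 2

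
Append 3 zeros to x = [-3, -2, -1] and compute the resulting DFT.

Original 3-point DFT: [-6, -1.5000+0.8660i, -1.5000-0.8660i]
Zero-padded 6-point DFT provides frequency interpolation.

DFT_6([x, 0, ...]) = [-6, -3.5000+2.5981i, -1.5000+0.8660i, -2, -1.5000-0.8660i, -3.5000-2.5981i]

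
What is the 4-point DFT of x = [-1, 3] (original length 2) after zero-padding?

Original 2-point DFT: [2, -4]
Zero-padded 4-point DFT provides frequency interpolation.

DFT_4([x, 0, ...]) = [2, -1-3i, -4, -1+3i]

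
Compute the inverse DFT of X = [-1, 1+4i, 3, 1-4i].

x[n] = (1/4) Σ(k=0 to 3) X[k] · e^(2πikn/4)

Computing each x[n]:
x[0] = 1
x[1] = -3
x[2] = 0
x[3] = 1

x = [1, -3, 0, 1]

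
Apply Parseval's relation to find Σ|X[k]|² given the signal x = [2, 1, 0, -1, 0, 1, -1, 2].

Parseval: Σ|x[n]|² = (1/N)Σ|X[k]|², so Σ|X[k]|² = N·Σ|x[n]|² = 8·12.0000

Σ|X[k]|² = N·Σ|x[n]|² = 8·12.0000 = 96.0000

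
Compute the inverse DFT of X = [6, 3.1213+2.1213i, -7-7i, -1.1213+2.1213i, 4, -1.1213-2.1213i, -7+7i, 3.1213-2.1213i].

x[n] = (1/8) Σ(k=0 to 7) X[k] · e^(2πikn/8)

Computing each x[n]:
x[0] = 0
x[1] = 2
x[2] = 3
x[3] = -3
x[4] = -1
x[5] = 2
x[6] = 3
x[7] = 0

x = [0, 2, 3, -3, -1, 2, 3, 0]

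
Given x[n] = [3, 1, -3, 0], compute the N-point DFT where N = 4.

X[k] = Σ(n=0 to 3) x[n] · ω_4^(nk)
where ω_4 = e^(-2πi/4)

Computing each X[k]:
X[0] = 1
X[1] = 6-1i
X[2] = -1
X[3] = 6+1i

X = [1, 6-1i, -1, 6+1i]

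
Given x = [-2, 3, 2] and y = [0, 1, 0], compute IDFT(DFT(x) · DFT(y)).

(x ⊛ y)[n] = Σ(m=0 to 2) x[m] · y[(n-m) mod 3]

Computing each output sample:
(x ⊛ y)[0] = 2
(x ⊛ y)[1] = -2
(x ⊛ y)[2] = 3

x ⊛ y = [2, -2, 3]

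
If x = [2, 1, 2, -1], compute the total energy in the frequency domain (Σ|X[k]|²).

Parseval: Σ|x[n]|² = (1/N)Σ|X[k]|², so Σ|X[k]|² = N·Σ|x[n]|² = 4·10.0000

Σ|X[k]|² = N·Σ|x[n]|² = 4·10.0000 = 40.0000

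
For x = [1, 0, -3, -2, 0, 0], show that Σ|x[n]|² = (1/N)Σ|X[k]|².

Time domain:
Σ|x[n]|² = |1|² + |0|² + |-3|² + |-2|² + |0|² + |0|² = 14.0000

Frequency domain:
(1/6)Σ|X[k]|² = (1/6)(|-4|² + |4.5000+2.5981i|² + |0.5000-2.5981i|² + |0|² + |0.5000+2.5981i|² + |4.5000-2.5981i|²) = (1/6)·84.0000 = 14.0000

Both sides agree, confirming Parseval's theorem.

Σ|x[n]|² = (1/N)Σ|X[k]|² = 14.0000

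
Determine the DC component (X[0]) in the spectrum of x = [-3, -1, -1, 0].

X[0] = Σ(n=0 to 3) x[n] · ω_4^0 = Σ x[n]
= (-3) + (-1) + (-1) + (0)

X[0] = -5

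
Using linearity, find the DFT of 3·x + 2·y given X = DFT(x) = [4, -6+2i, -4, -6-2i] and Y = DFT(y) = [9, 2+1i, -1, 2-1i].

By linearity: DFT(3x + 2y) = 3·DFT(x) + 2·DFT(y)
= 3·[4, -6+2i, -4, -6-2i] + 2·[9, 2+1i, -1, 2-1i]

Computing element-wise:
Z[0] = 3·(4) + 2·(9) = 30
Z[1] = 3·(-6+2i) + 2·(2+1i) = -14+8i
Z[2] = 3·(-4) + 2·(-1) = -14
Z[3] = 3·(-6-2i) + 2·(2-1i) = -14-8i

DFT(3x + 2y) = 3·X + 2·Y = [30, -14+8i, -14, -14-8i]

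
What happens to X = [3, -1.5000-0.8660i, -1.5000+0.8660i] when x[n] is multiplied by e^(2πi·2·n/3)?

Modulation property: DFT(ω_3^(-2n)·x[n]) = X[(k-2) mod 3], so circularly shift X by 2 positions.

X[k-2] = [-1.5000-0.8660i, -1.5000+0.8660i, 3]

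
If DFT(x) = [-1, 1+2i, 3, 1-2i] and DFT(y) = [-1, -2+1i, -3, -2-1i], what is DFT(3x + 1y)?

By linearity: DFT(3x + 1y) = 3·DFT(x) + 1·DFT(y)
= 3·[-1, 1+2i, 3, 1-2i] + 1·[-1, -2+1i, -3, -2-1i]

Computing element-wise:
Z[0] = 3·(-1) + 1·(-1) = -4
Z[1] = 3·(1+2i) + 1·(-2+1i) = 1+7i
Z[2] = 3·(3) + 1·(-3) = 6
Z[3] = 3·(1-2i) + 1·(-2-1i) = 1-7i

DFT(3x + 1y) = 3·X + 1·Y = [-4, 1+7i, 6, 1-7i]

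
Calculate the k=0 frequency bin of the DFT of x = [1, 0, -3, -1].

X[0] = Σ(n=0 to 3) x[n] · ω_4^0 = Σ x[n]
= (1) + (0) + (-3) + (-1)

X[0] = -3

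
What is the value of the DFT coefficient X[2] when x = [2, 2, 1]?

X[2] = Σ(n=0 to 2) x[n] · ω_3^(2n) where ω_3 = e^(-2πi/3)
= (2)·ω_3^0 + (2)·ω_3^2 + (1)·ω_3^4

X[2] = 0.5000+0.8660i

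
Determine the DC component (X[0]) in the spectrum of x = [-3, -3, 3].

X[0] = Σ(n=0 to 2) x[n] · ω_3^0 = Σ x[n]
= (-3) + (-3) + (3)

X[0] = -3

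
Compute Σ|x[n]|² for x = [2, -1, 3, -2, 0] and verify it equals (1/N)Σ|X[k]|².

Time domain:
Σ|x[n]|² = |2|² + |-1|² + |3|² + |-2|² + |0|² = 18.0000

Frequency domain:
(1/5)Σ|X[k]|² = (1/5)(|2|² + |0.8820-1.9879i|² + |3.1180+5.3431i|² + |3.1180-5.3431i|² + |0.8820+1.9879i|²) = (1/5)·90.0000 = 18.0000

Both sides agree, confirming Parseval's theorem.

Σ|x[n]|² = (1/N)Σ|X[k]|² = 18.0000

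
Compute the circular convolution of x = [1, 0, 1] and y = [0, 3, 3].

(x ⊛ y)[n] = Σ(m=0 to 2) x[m] · y[(n-m) mod 3]

Computing each output sample:
(x ⊛ y)[0] = 3
(x ⊛ y)[1] = 6
(x ⊛ y)[2] = 3

x ⊛ y = [3, 6, 3]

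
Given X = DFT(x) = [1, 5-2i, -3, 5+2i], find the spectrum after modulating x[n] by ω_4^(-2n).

Modulation property: DFT(ω_4^(-2n)·x[n]) = X[(k-2) mod 4], so circularly shift X by 2 positions.

X[k-2] = [-3, 5+2i, 1, 5-2i]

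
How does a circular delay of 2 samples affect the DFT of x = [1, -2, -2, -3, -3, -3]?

Time shift by 2: X_shifted[k] = ω_6^(2k) · X[k]
Shifted x = [-3, -3, 1, -2, -2, -3]

DFT(x[n-2]) = [-12, -3.5000-2.5981i, -1.5000+2.5981i, 4, -1.5000-2.5981i, -3.5000+2.5981i]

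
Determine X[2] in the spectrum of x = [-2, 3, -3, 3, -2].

X[2] = Σ(n=0 to 4) x[n] · ω_5^(2n) where ω_5 = e^(-2πi/5)
= (-2)·ω_5^0 + (3)·ω_5^2 + (-3)·ω_5^4 + (3)·ω_5^6 + (-2)·ω_5^8

X[2] = -2.8090-8.6453i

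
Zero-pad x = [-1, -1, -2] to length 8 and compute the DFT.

Original 3-point DFT: [-4, 0.5000-0.8660i, 0.5000+0.8660i]
Zero-padded 8-point DFT provides frequency interpolation.

DFT_8([x, 0, ...]) = [-4, -1.7071+2.7071i, 1+1i, -0.2929-1.2929i, -2, -0.2929+1.2929i, 1-1i, -1.7071-2.7071i]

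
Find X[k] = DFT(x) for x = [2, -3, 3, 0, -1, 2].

X[k] = Σ(n=0 to 5) x[n] · ω_6^(nk)
where ω_6 = e^(-2πi/6)

Computing each X[k]:
X[0] = 3
X[1] = 0.5000+0.8660i
X[2] = 1.5000+7.7942i
X[3] = 5
X[4] = 1.5000-7.7942i
X[5] = 0.5000-0.8660i

X = [3, 0.5000+0.8660i, 1.5000+7.7942i, 5, 1.5000-7.7942i, 0.5000-0.8660i]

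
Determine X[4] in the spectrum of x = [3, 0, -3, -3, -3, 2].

X[4] = Σ(n=0 to 5) x[n] · ω_6^(4n) where ω_6 = e^(-2πi/6)
= (3)·ω_6^0 + (0)·ω_6^4 + (-3)·ω_6^8 + (-3)·ω_6^12 + (-3)·ω_6^16 + (2)·ω_6^20

X[4] = 2.0000-1.7321i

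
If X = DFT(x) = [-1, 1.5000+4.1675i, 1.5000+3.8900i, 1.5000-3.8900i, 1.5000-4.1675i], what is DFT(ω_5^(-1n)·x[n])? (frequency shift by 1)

Modulation property: DFT(ω_5^(-1n)·x[n]) = X[(k-1) mod 5], so circularly shift X by 1 positions.

X[k-1] = [1.5000-4.1675i, -1, 1.5000+4.1675i, 1.5000+3.8900i, 1.5000-3.8900i]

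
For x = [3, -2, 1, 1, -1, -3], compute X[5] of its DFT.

X[5] = Σ(n=0 to 5) x[n] · ω_6^(5n) where ω_6 = e^(-2πi/6)
= (3)·ω_6^0 + (-2)·ω_6^5 + (1)·ω_6^10 + (1)·ω_6^15 + (-1)·ω_6^20 + (-3)·ω_6^25

X[5] = -0.5000+2.5981i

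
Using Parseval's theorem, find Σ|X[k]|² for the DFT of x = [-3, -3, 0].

Parseval: Σ|x[n]|² = (1/N)Σ|X[k]|², so Σ|X[k]|² = N·Σ|x[n]|² = 3·18.0000

Σ|X[k]|² = N·Σ|x[n]|² = 3·18.0000 = 54.0000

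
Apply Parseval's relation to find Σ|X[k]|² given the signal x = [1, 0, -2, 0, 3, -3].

Parseval: Σ|x[n]|² = (1/N)Σ|X[k]|², so Σ|X[k]|² = N·Σ|x[n]|² = 6·23.0000

Σ|X[k]|² = N·Σ|x[n]|² = 6·23.0000 = 138.0000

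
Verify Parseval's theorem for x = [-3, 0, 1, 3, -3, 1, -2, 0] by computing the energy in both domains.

Time domain:
Σ|x[n]|² = |-3|² + |0|² + |1|² + |3|² + |-3|² + |1|² + |-2|² + |0|² = 33.0000

Frequency domain:
(1/8)Σ|X[k]|² = (1/8)(|-3|² + |-2.8284-4.4142i|² + |-5+2i|² + |2.8284+1.5858i|² + |-11|² + |2.8284-1.5858i|² + |-5-2i|² + |-2.8284+4.4142i|²) = (1/8)·264.0000 = 33.0000

Both sides agree, confirming Parseval's theorem.

Σ|x[n]|² = (1/N)Σ|X[k]|² = 33.0000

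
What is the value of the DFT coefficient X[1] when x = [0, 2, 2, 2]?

X[1] = Σ(n=0 to 3) x[n] · ω_4^(1n) where ω_4 = e^(-2πi/4)
= (0)·ω_4^0 + (2)·ω_4^1 + (2)·ω_4^2 + (2)·ω_4^3

X[1] = -2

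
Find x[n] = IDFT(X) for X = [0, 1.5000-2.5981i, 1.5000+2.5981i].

x[n] = (1/3) Σ(k=0 to 2) X[k] · e^(2πikn/3)

Computing each x[n]:
x[0] = 1
x[1] = 1
x[2] = -2

x = [1, 1, -2]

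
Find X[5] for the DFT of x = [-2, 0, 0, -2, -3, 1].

X[5] = Σ(n=0 to 5) x[n] · ω_6^(5n) where ω_6 = e^(-2πi/6)
= (-2)·ω_6^0 + (0)·ω_6^5 + (0)·ω_6^10 + (-2)·ω_6^15 + (-3)·ω_6^20 + (1)·ω_6^25

X[5] = 2.0000+1.7321i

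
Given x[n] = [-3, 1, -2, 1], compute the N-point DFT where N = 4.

X[k] = Σ(n=0 to 3) x[n] · ω_4^(nk)
where ω_4 = e^(-2πi/4)

Computing each X[k]:
X[0] = -3
X[1] = -1
X[2] = -7
X[3] = -1

X = [-3, -1, -7, -1]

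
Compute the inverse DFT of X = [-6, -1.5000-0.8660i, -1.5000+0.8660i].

x[n] = (1/3) Σ(k=0 to 2) X[k] · e^(2πikn/3)

Computing each x[n]:
x[0] = -3
x[1] = -1
x[2] = -2

x = [-3, -1, -2]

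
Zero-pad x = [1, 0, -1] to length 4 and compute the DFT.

Original 3-point DFT: [0, 1.5000-0.8660i, 1.5000+0.8660i]
Zero-padded 4-point DFT provides frequency interpolation.

DFT_4([x, 0, ...]) = [0, 2, 0, 2]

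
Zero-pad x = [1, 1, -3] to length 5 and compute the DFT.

Original 3-point DFT: [-1, 2.0000-3.4641i, 2.0000+3.4641i]
Zero-padded 5-point DFT provides frequency interpolation.

DFT_5([x, 0, ...]) = [-1, 3.7361+0.8123i, -0.7361-3.4410i, -0.7361+3.4410i, 3.7361-0.8123i]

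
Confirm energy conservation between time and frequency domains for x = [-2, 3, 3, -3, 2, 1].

Time domain:
Σ|x[n]|² = |-2|² + |3|² + |3|² + |-3|² + |2|² + |1|² = 36.0000

Frequency domain:
(1/6)Σ|X[k]|² = (1/6)(|4|² + |0.5000-2.5981i|² + |-9.5000-0.8660i|² + |2|² + |-9.5000+0.8660i|² + |0.5000+2.5981i|²) = (1/6)·216.0000 = 36.0000

Both sides agree, confirming Parseval's theorem.

Σ|x[n]|² = (1/N)Σ|X[k]|² = 36.0000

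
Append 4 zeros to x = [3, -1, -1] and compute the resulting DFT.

Original 3-point DFT: [1, 4, 4]
Zero-padded 7-point DFT provides frequency interpolation.

DFT_7([x, 0, ...]) = [1, 2.5990+1.7568i, 4.1235+0.5410i, 3.2775-0.3479i, 3.2775+0.3479i, 4.1235-0.5410i, 2.5990-1.7568i]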